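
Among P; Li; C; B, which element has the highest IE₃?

Li

The third ionization energy removes an electron from the +2 ion. For each element: P²⁺ still has 3 valence electrons; Li²⁺ is already 1 electron into the core; C²⁺ still has 2 valence electrons; B²⁺ still has 1 valence electron.
Core electrons are held far more tightly than valence electrons, so Li tops the IE_3 order.
Valence configurations: P²⁺ [Ne]3s²3p¹, C²⁺ [He]2s², B²⁺ [He]2s¹.
Tabulated IE_3 (kJ/mol): P 2914, Li 11815, C 4620, B 3660.
Putting it together, IE_3: P < B < C < Li.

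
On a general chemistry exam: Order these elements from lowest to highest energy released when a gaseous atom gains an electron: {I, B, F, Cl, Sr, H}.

H is in period 1, group 1; B is in period 2, group 13; F is in period 2, group 17; Cl is in period 3, group 17; Sr is in period 5, group 2; I is in period 5, group 17.
Electron affinity generally becomes more exothermic across a period toward the halogens and less exothermic down a group.
Neither a single period nor a single group — weigh both effects.
B > Sr: relative to Sr, both the across-period and down-group shifts push B's electron affinity up.
H > B: the two effects oppose for this pair; the down-group effect wins (73 vs 27 kJ/mol).
I > H: period and group pull opposite ways; the across-period shift dominates (295 vs 73 kJ/mol).
F > I: F sits above I in group 17, so the down-group effect alone puts F higher.
Cl > F: this pair runs against the simple trend — see the exception note.
Note the exception: Cl has a higher electron affinity than F, contrary to the simple trend — F's small 2p subshell makes the incoming electron feel strong e⁻–e⁻ repulsion, so Cl actually releases more energy on gaining an electron.
Approximate values (kJ/mol): H 73, B 27, F 328, Cl 349, Sr 5, I 295.
So from lowest to highest: Sr < B < H < I < F < Cl.

Sr < B < H < I < F < Cl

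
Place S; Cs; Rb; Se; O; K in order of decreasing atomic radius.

Cs > Rb > K > Se > S > O

O is in period 2, group 16; S is in period 3, group 16; K is in period 4, group 1; Se is in period 4, group 16; Rb is in period 5, group 1; Cs is in period 6, group 1.
Moving right in a period, electrons are added to the same shell under a stronger nuclear pull, so atoms get smaller; moving down, a new shell is opened and atoms get larger.
Here both period and group differ, so the two effects have to be weighed against each other.
S > O: S sits below O in group 16, so the down-group effect alone puts S larger.
Se > S: they share group 16; the group trend gives Se the larger value.
K > Se: K lies to the left of Se in period 4, so the across-period effect alone puts K larger.
Rb > K: Rb sits below K in group 1, so the down-group effect alone puts Rb larger.
Cs > Rb: Cs sits below Rb in group 1, so the down-group effect alone puts Cs larger.
For reference (pm): O 63, S 103, K 196, Se 116, Rb 210, Cs 232.
So from largest to smallest: Cs > Rb > K > Se > S > O.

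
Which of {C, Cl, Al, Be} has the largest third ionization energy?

Be

The third ionization energy removes an electron from the +2 ion. For each element: C²⁺ still has 2 valence electrons; Cl²⁺ still has 5 valence electrons; Al²⁺ still has 1 valence electron; Be²⁺ is the bare [He] core.
Core electrons are held far more tightly than valence electrons, so Be tops the IE_3 order.
Valence configurations: C²⁺ [He]2s², Cl²⁺ [Ne]3s²3p³, Al²⁺ [Ne]3s¹.
Approximate IE_3 values (kJ/mol): C 4620, Cl 3822, Al 2745, Be 14849.
So the third ionization energies run Al < Cl < C < Be.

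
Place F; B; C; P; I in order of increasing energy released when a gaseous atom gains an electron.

B < P < C < I < F

Electron affinity generally becomes more exothermic across a period toward the halogens and less exothermic down a group.
Neither a single period nor a single group — weigh both effects.
P > B: period and group pull opposite ways; the across-period shift dominates (72 vs 27 kJ/mol).
C > P: period and group pull opposite ways; the down-group shift dominates (122 vs 72 kJ/mol).
I > C: period and group pull opposite ways; the across-period shift dominates (295 vs 122 kJ/mol).
F > I: F sits above I in group 17, so the down-group effect alone puts F higher.
Tabulated electron affinity (kJ/mol): B 27, C 122, F 328, P 72, I 295.
So from lowest to highest: B < P < C < I < F.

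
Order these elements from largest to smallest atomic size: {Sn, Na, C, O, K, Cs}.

C is in period 2, group 14; O is in period 2, group 16; Na is in period 3, group 1; K is in period 4, group 1; Sn is in period 5, group 14; Cs is in period 6, group 1.
Radius decreases left→right (rising Z_eff, same n) and increases top→bottom (higher n).
Neither a single period nor a single group — weigh both effects.
C > O: both are in period 2; the period trend gives C the larger value.
Sn > C: they share group 14; the group trend gives Sn the larger value.
Na > Sn: period and group pull opposite ways; the across-period shift dominates (155 vs 140 pm).
K > Na: they share group 1; the group trend gives K the larger value.
Cs > K: they share group 1; the group trend gives Cs the larger value.
Approximate values (pm): C 75, O 63, Na 155, K 196, Sn 140, Cs 232.
So from largest to smallest: Cs > K > Na > Sn > C > O.

Cs, K, Na, Sn, C, O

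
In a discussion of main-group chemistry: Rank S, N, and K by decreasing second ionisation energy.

The second ionization energy removes an electron from the +1 ion. For each element: S⁺ still has 5 valence electrons; N⁺ still has 4 valence electrons; K⁺ is the bare [Ar] core.
Core electrons are held far more tightly than valence electrons, so K tops the IE_2 order.
Valence configurations: S⁺ [Ne]3s²3p³, N⁺ [He]2s²2p².
Tabulated IE_2 (kJ/mol): S 2252, N 2856, K 3052.
Overall IE_2 order: S < N < K.

K > N > S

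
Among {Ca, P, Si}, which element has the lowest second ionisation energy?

Ca

Consider each +1 ion: Ca⁺ still has 1 valence electron; P⁺ still has 4 valence electrons; Si⁺ still has 3 valence electrons.
All are still removing valence electrons, so compare the +1 ions as you would atoms: IE_2 generally rises across a period (higher Z_eff) and falls down a group (larger shell), subject to the usual subshell exceptions.
Valence configurations: Ca⁺ [Ar]4s¹, P⁺ [Ne]3s²3p², Si⁺ [Ne]3s²3p¹.
Approximate IE_2 values (kJ/mol): Ca 1145, P 1907, Si 1577.
Overall IE_2 order: Ca < Si < P.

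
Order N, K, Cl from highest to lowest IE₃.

N > K > Cl

After 2 electrons have been removed, what remains? N²⁺ still has 3 valence electrons; K²⁺ is already 1 electron into the core; Cl²⁺ still has 5 valence electrons.
Usually core removal costs more than valence removal, but here the competition is close: a tightly held n=2 valence electron can cost more to remove than an n=3 core electron, so the actual values have to decide it.
Valence configurations: N²⁺ [He]2s²2p¹, Cl²⁺ [Ne]3s²3p³.
The numbers (kJ/mol): N 4578, K 4420, Cl 3822.
Putting it together, IE_3: Cl < K < N.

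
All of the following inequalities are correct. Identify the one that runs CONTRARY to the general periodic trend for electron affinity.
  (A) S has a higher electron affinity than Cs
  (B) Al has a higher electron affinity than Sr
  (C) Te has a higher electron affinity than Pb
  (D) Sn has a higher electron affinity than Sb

(D)

The general trend: electron affinity increases across a period and decreases down a group.
(A) S (period 3, group 16) vs Cs (period 6, group 1): the stated order agrees with the simple trend.
(B) Al (period 3, group 13) vs Sr (period 5, group 2): the stated order agrees with the simple trend.
(C) Te (period 5, group 16) vs Pb (period 6, group 14): the stated order agrees with the simple trend.
(D) Sn (period 5, group 14) vs Sb (period 5, group 15): the stated order contradicts the simple trend.
The exception is (D): adding an electron to Sb's half-filled 5p³ is unfavourable, so Sn has the more exothermic EA.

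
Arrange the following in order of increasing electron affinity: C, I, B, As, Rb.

B < Rb < As < C < I

Electron affinity generally becomes more exothermic across a period toward the halogens and less exothermic down a group.
These span different periods and groups, so the two trends combine.
Rb > B: this pair runs against the simple trend — see the exception note.
As > Rb: relative to Rb, both the across-period and down-group shifts push As's electron affinity up.
C > As: the two effects oppose for this pair; the down-group effect wins (122 vs 78 kJ/mol).
I > C: the two effects oppose for this pair; the across-period effect wins (295 vs 122 kJ/mol).
Note the exception: Rb has a higher electron affinity than B, contrary to the simple trend — B's ns²np¹ configuration gives only a small electron affinity — the sparsely filled np subshell binds an added electron weakly.
Tabulated electron affinity (kJ/mol): B 27, C 122, As 78, Rb 47, I 295.
So from lowest to highest: B < Rb < As < C < I.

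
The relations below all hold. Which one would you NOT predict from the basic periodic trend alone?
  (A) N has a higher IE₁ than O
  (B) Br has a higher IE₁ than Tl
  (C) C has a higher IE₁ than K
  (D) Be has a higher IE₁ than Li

The general trend: IE₁ increases across a period and decreases down a group.
(A) N (period 2, group 15) vs O (period 2, group 16): the stated order contradicts the simple trend.
(B) Br (period 4, group 17) vs Tl (period 6, group 13): the stated order agrees with the simple trend.
(C) C (period 2, group 14) vs K (period 4, group 1): the stated order agrees with the simple trend.
(D) Be (period 2, group 2) vs Li (period 2, group 1): the stated order agrees with the simple trend.
The exception is (A): pairing an electron in O's 2p⁴ costs repulsion energy, so O ionizes more easily than half-filled N (2p³).

(A)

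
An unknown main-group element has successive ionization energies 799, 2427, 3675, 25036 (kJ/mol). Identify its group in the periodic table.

Look for the largest jump between consecutive ionization energies: IE4/IE3 ≈ 6.8, far larger than any earlier ratio.
That jump marks the point where a core electron is being removed. So the atom has 3 valence electrons.
A main-group element with 3 valence electrons is in group 13.

Group 13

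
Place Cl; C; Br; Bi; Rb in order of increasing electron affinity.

C is in period 2, group 14; Cl is in period 3, group 17; Br is in period 4, group 17; Rb is in period 5, group 1; Bi is in period 6, group 15.
Atoms with high Z_eff and room in the valence shell (especially the halogens) have the most exothermic electron affinities.
These span different periods and groups, so the two trends combine.
Bi > Rb: the two effects oppose for this pair; the across-period effect wins (91 vs 47 kJ/mol).
C > Bi: period and group pull opposite ways; the down-group shift dominates (122 vs 91 kJ/mol).
Br > C: the two effects oppose for this pair; the across-period effect wins (325 vs 122 kJ/mol).
Cl > Br: they share group 17; the group trend gives Cl the larger value.
Approximate values (kJ/mol): C 122, Cl 349, Br 325, Rb 47, Bi 91.
So from lowest to highest: Rb < Bi < C < Br < Cl.

Rb < Bi < C < Br < Cl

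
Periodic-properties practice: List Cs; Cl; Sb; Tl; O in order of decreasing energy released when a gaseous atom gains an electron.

O is in period 2, group 16; Cl is in period 3, group 17; Sb is in period 5, group 15; Cs is in period 6, group 1; Tl is in period 6, group 13.
EA tends to increase across a period and decrease down a group, though the pattern is less regular than for IE or radius.
Neither a single period nor a single group — weigh both effects.
Cs > Tl: this pair runs against the simple trend — see the exception note.
Sb > Cs: both effects reinforce here, so Sb is clearly the higher of the two.
O > Sb: relative to Sb, both the across-period and down-group shifts push O's electron affinity up.
Cl > O: the two effects oppose for this pair; the across-period effect wins (349 vs 141 kJ/mol).
Note the exception: Cs has a higher electron affinity than Tl, contrary to the simple trend — Tl's ns²np¹ configuration gives only a small electron affinity — the sparsely filled np subshell binds an added electron weakly.
Approximate values (kJ/mol): O 141, Cl 349, Sb 103, Cs 46, Tl 19.
So from highest to lowest: Cl > O > Sb > Cs > Tl.

Cl > O > Sb > Cs > Tl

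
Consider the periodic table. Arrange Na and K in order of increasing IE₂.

K, Na

The second ionization energy removes an electron from the +1 ion. For each element: Na⁺ is the bare [Ne] core; K⁺ is the bare [Ar] core.
All of these are removing an electron from a noble-gas core or deeper; the smaller core (lower principal quantum number) is held far more tightly, and within a period the higher nuclear charge binds the same core more tightly.
Tabulated IE_2 (kJ/mol): Na 4562, K 3052.
Hence IE_2: K < Na.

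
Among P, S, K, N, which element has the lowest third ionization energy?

The third ionization energy removes an electron from the +2 ion. For each element: P²⁺ still has 3 valence electrons; S²⁺ still has 4 valence electrons; K²⁺ is already 1 electron into the core; N²⁺ still has 3 valence electrons.
Usually core removal costs more than valence removal, but here the competition is close: a tightly held n=2 valence electron can cost more to remove than an n=3 core electron, so the actual values have to decide it.
Valence configurations: P²⁺ [Ne]3s²3p¹, S²⁺ [Ne]3s²3p², N²⁺ [He]2s²2p¹.
Tabulated IE_3 (kJ/mol): P 2914, S 3357, K 4420, N 4578.
Putting it together, IE_3: P < S < K < N.

P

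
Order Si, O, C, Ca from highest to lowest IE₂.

IE_2 is the cost of taking one more electron from the +1 cation: Si⁺ still has 3 valence electrons; O⁺ still has 5 valence electrons; C⁺ still has 3 valence electrons; Ca⁺ still has 1 valence electron.
All are still removing valence electrons, so compare the +1 ions as you would atoms: IE_2 generally rises across a period (higher Z_eff) and falls down a group (larger shell), subject to the usual subshell exceptions.
Valence configurations: Si⁺ [Ne]3s²3p¹, O⁺ [He]2s²2p³, C⁺ [He]2s²2p¹, Ca⁺ [Ar]4s¹.
The numbers (kJ/mol): Si 1577, O 3388, C 2353, Ca 1145.
Overall IE_2 order: Ca < Si < C < O.

O, C, Si, Ca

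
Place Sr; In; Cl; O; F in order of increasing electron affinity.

Sr < In < O < F < Cl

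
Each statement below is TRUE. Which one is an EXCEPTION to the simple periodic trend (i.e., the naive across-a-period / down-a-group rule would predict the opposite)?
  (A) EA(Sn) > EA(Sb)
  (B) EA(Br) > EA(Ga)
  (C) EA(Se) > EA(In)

The general trend: electron affinity increases across a period and decreases down a group.
(A) Sn (period 5, group 14) vs Sb (period 5, group 15): the stated order contradicts the simple trend.
(B) Br (period 4, group 17) vs Ga (period 4, group 13): the stated order agrees with the simple trend.
(C) Se (period 4, group 16) vs In (period 5, group 13): the stated order agrees with the simple trend.
The exception is (A): adding an electron to Sb's half-filled 5p³ is unfavourable, so Sn has the more exothermic EA.

(A)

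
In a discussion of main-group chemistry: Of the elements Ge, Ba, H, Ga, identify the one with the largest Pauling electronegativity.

H is in period 1, group 1; Ga is in period 4, group 13; Ge is in period 4, group 14; Ba is in period 6, group 2.
EN rises left→right (higher Z_eff, smaller atoms) and falls top→bottom (larger, more shielded atoms).
Neither a single period nor a single group — weigh both effects.
Ga > Ba: relative to Ba, both the across-period and down-group shifts push Ga's electronegativity up.
Ge > Ga: Ge lies to the right of Ga in period 4, so the across-period effect alone puts Ge higher.
H > Ge: period and group pull opposite ways; the down-group shift dominates (2.20 vs 2.01).
For reference (Pauling): H 2.20, Ga 1.81, Ge 2.01, Ba 0.89.
The largest Pauling electronegativity among these belongs to H.

H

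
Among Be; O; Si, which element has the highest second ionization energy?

O

Consider each +1 ion: Be⁺ still has 1 valence electron; O⁺ still has 5 valence electrons; Si⁺ still has 3 valence electrons.
All are still removing valence electrons, so compare the +1 ions as you would atoms: IE_2 generally rises across a period (higher Z_eff) and falls down a group (larger shell), subject to the usual subshell exceptions.
Valence configurations: Be⁺ [He]2s¹, O⁺ [He]2s²2p³, Si⁺ [Ne]3s²3p¹.
Tabulated IE_2 (kJ/mol): Be 1757, O 3388, Si 1577.
So the second ionization energies run Si < Be < O.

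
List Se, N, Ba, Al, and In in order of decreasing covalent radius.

Ba, In, Al, Se, N

Atomic radius shrinks across a period as nuclear charge pulls the same shell inward, and grows down a group as new shells are added.
Here both period and group differ, so the two effects have to be weighed against each other.
Se > N: the two effects oppose for this pair; the down-group effect wins (116 vs 71 pm).
Al > Se: the two effects oppose for this pair; the across-period effect wins (126 vs 116 pm).
In > Al: In sits below Al in group 13, so the down-group effect alone puts In larger.
Ba > In: relative to In, both the across-period and down-group shifts push Ba's atomic radius up.
Tabulated atomic radius (pm): N 71, Al 126, Se 116, In 142, Ba 196.
So from largest to smallest: Ba > In > Al > Se > N.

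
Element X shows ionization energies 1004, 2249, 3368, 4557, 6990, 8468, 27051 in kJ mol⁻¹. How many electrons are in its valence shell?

Look for the largest jump between consecutive ionization energies: IE7/IE6 ≈ 3.2, far larger than any earlier ratio.
That jump marks the point where a core electron is being removed. So the atom has 6 valence electrons.

6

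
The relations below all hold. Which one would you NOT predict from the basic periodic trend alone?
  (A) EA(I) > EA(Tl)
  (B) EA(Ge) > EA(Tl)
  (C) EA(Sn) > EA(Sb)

(C)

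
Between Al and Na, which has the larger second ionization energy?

After 1 electron has been removed, what remains? Al⁺ still has 2 valence electrons; Na⁺ is the bare [Ne] core.
Breaking into a closed-shell core is much more expensive than removing a leftover valence electron — Na has the largest IE_2 here.
Tabulated IE_2 (kJ/mol): Al 1817, Na 4562.
So the second ionization energies run Al < Na.

Na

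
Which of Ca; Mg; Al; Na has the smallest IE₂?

The second ionization energy removes an electron from the +1 ion. For each element: Ca⁺ still has 1 valence electron; Mg⁺ still has 1 valence electron; Al⁺ still has 2 valence electrons; Na⁺ is the bare [Ne] core.
Core electrons are held far more tightly than valence electrons, so Na tops the IE_2 order.
Valence configurations: Ca⁺ [Ar]4s¹, Mg⁺ [Ne]3s¹, Al⁺ [Ne]3s².
Tabulated IE_2 (kJ/mol): Ca 1145, Mg 1451, Al 1817, Na 4562.
Overall IE_2 order: Ca < Mg < Al < Na.

Ca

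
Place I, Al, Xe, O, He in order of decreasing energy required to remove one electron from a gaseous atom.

IE₁ increases left→right with effective nuclear charge and decreases top→bottom as the valence shell moves farther out.
Neither a single period nor a single group — weigh both effects.
I > Al: period and group pull opposite ways; the across-period shift dominates (1008 vs 578 kJ/mol).
Xe > I: both are in period 5; the period trend gives Xe the larger value.
O > Xe: period and group pull opposite ways; the down-group shift dominates (1314 vs 1170 kJ/mol).
He > O: both effects reinforce here, so He is clearly the higher of the two.
For reference (kJ/mol): He 2372, O 1314, Al 578, I 1008, Xe 1170.
So from highest to lowest: He > O > Xe > I > Al.

He, O, Xe, I, Al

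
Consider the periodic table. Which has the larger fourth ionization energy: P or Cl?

The fourth ionization energy removes an electron from the +3 ion. For each element: P³⁺ still has 2 valence electrons; Cl³⁺ still has 4 valence electrons.
All are still removing valence electrons, so compare the +3 ions as you would atoms: IE_4 generally rises across a period (higher Z_eff) and falls down a group (larger shell), subject to the usual subshell exceptions.
Valence configurations: P³⁺ [Ne]3s², Cl³⁺ [Ne]3s²3p².
Tabulated IE_4 (kJ/mol): P 4964, Cl 5159.
Putting it together, IE_4: P < Cl.

Cl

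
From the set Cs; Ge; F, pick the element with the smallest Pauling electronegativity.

Cs

F is in period 2, group 17; Ge is in period 4, group 14; Cs is in period 6, group 1.
Smaller atoms with higher effective nuclear charge are more electronegative.
Here both period and group differ, so the two effects have to be weighed against each other.
Ge > Cs: relative to Cs, both the across-period and down-group shifts push Ge's electronegativity up.
F > Ge: both effects reinforce here, so F is clearly the higher of the two.
Tabulated electronegativity (Pauling): F 3.98, Ge 2.01, Cs 0.79.
The smallest Pauling electronegativity among these belongs to Cs.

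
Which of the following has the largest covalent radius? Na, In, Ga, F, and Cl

F is in period 2, group 17; Na is in period 3, group 1; Cl is in period 3, group 17; Ga is in period 4, group 13; In is in period 5, group 13.
Radius decreases left→right (rising Z_eff, same n) and increases top→bottom (higher n).
These span different periods and groups, so the two trends combine.
Cl > F: Cl sits below F in group 17, so the down-group effect alone puts Cl larger.
Ga > Cl: both effects reinforce here, so Ga is clearly the larger of the two.
In > Ga: In sits below Ga in group 13, so the down-group effect alone puts In larger.
Na > In: period and group pull opposite ways; the across-period shift dominates (155 vs 142 pm).
Tabulated atomic radius (pm): F 64, Na 155, Cl 99, Ga 124, In 142.
The largest covalent radius among these belongs to Na.

Na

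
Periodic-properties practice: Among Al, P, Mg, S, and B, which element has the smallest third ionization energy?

Al

Consider each +2 ion: Al²⁺ still has 1 valence electron; P²⁺ still has 3 valence electrons; Mg²⁺ is the bare [Ne] core; S²⁺ still has 4 valence electrons; B²⁺ still has 1 valence electron.
Pulling an electron out of a noble-gas core costs far more than removing a remaining valence electron, so Mg sits at the high end of IE_3.
Valence configurations: Al²⁺ [Ne]3s¹, P²⁺ [Ne]3s²3p¹, S²⁺ [Ne]3s²3p², B²⁺ [He]2s¹.
The numbers (kJ/mol): Al 2745, P 2914, Mg 7733, S 3357, B 3660.
Overall IE_3 order: Al < P < S < B < Mg.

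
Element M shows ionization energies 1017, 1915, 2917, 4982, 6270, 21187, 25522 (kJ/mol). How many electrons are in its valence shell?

5

Look for the largest jump between consecutive ionization energies: IE6/IE5 ≈ 3.4, far larger than any earlier ratio.
That jump marks the point where a core electron is being removed. So the atom has 5 valence electrons.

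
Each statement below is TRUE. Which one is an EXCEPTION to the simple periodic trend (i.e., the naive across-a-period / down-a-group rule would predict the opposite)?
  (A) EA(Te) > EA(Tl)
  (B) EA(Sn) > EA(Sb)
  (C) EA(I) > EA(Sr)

The general trend: electron affinity increases across a period and decreases down a group.
(A) Te (period 5, group 16) vs Tl (period 6, group 13): the stated order agrees with the simple trend.
(B) Sn (period 5, group 14) vs Sb (period 5, group 15): the stated order contradicts the simple trend.
(C) I (period 5, group 17) vs Sr (period 5, group 2): the stated order agrees with the simple trend.
The exception is (B): adding an electron to Sb's half-filled 5p³ is unfavourable, so Sn has the more exothermic EA.

(B)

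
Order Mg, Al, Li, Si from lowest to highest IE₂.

IE_2 is the cost of taking one more electron from the +1 cation: Mg⁺ still has 1 valence electron; Al⁺ still has 2 valence electrons; Li⁺ is the bare [He] core; Si⁺ still has 3 valence electrons.
Pulling an electron out of a noble-gas core costs far more than removing a remaining valence electron, so Li sits at the high end of IE_2.
Valence configurations: Mg⁺ [Ne]3s¹, Al⁺ [Ne]3s², Si⁺ [Ne]3s²3p¹.
Si⁺ loses a lone 3p electron whereas Al⁺ must break into a filled 3s² pair, so IE_2(Al) > IE_2(Si) even though Si has the higher nuclear charge.
Approximate IE_2 values (kJ/mol): Mg 1451, Al 1817, Li 7298, Si 1577.
Putting it together, IE_2: Mg < Si < Al < Li.

Mg < Si < Al < Li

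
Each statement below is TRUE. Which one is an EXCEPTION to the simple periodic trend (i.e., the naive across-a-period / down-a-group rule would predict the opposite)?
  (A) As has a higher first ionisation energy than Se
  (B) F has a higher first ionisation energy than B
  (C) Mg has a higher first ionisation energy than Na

The general trend: first ionisation energy increases across a period and decreases down a group.
(A) As (period 4, group 15) vs Se (period 4, group 16): the stated order contradicts the simple trend.
(B) F (period 2, group 17) vs B (period 2, group 13): the stated order agrees with the simple trend.
(C) Mg (period 3, group 2) vs Na (period 3, group 1): the stated order agrees with the simple trend.
The exception is (A): Se (4p⁴) ionizes more easily than half-filled As (4p³).

(A)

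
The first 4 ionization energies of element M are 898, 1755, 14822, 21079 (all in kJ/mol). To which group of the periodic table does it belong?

Look for the largest jump between consecutive ionization energies: IE3/IE2 ≈ 8.4, far larger than any earlier ratio.
That jump marks the point where a core electron is being removed. So the atom has 2 valence electrons.
A main-group element with 2 valence electrons is in group 2.

Group 2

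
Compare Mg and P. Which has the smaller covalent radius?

P

Mg is in period 3, group 2; P is in period 3, group 15.
Moving right in a period, electrons are added to the same shell under a stronger nuclear pull, so atoms get smaller; moving down, a new shell is opened and atoms get larger.
All lie in period 3, so atomic radius increases right to left.
So P has the smaller covalent radius (P < Mg).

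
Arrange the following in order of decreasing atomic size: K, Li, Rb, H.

Rb > K > Li > H

H is in period 1, group 1; Li is in period 2, group 1; K is in period 4, group 1; Rb is in period 5, group 1.
Atomic radius shrinks across a period as nuclear charge pulls the same shell inward, and grows down a group as new shells are added.
All are in group 1, so atomic radius increases down the group.
So from largest to smallest: Rb > K > Li > H.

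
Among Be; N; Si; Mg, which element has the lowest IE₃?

Si

After 2 electrons have been removed, what remains? Be²⁺ is the bare [He] core; N²⁺ still has 3 valence electrons; Si²⁺ still has 2 valence electrons; Mg²⁺ is the bare [Ne] core.
Breaking into a closed-shell core is much more expensive than removing a leftover valence electron — Mg and Be have the largest IE_3 here.
Valence configurations: N²⁺ [He]2s²2p¹, Si²⁺ [Ne]3s².
The numbers (kJ/mol): Be 14849, N 4578, Si 3232, Mg 7733.
Putting it together, IE_3: Si < N < Mg < Be.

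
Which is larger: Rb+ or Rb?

Forming Rb+ removes 1 electron from Rb. Fewer electrons for the same nuclear charge means less shielding and a higher Z_eff on the remaining electrons, and for main-group metals the entire outer shell is lost.
A cation is smaller than its parent atom: Rb+ < Rb.

Rb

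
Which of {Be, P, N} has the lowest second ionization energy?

Be

Consider each +1 ion: Be⁺ still has 1 valence electron; P⁺ still has 4 valence electrons; N⁺ still has 4 valence electrons.
All are still removing valence electrons, so compare the +1 ions as you would atoms: IE_2 generally rises across a period (higher Z_eff) and falls down a group (larger shell), subject to the usual subshell exceptions.
Valence configurations: Be⁺ [He]2s¹, P⁺ [Ne]3s²3p², N⁺ [He]2s²2p².
Tabulated IE_2 (kJ/mol): Be 1757, P 1907, N 2856.
Hence IE_2: Be < P < N.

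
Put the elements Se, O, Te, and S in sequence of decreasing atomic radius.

Te, Se, S, O

O is in period 2, group 16; S is in period 3, group 16; Se is in period 4, group 16; Te is in period 5, group 16.
Atomic radius shrinks across a period as nuclear charge pulls the same shell inward, and grows down a group as new shells are added.
All are in group 16, so atomic radius increases down the group.
So from largest to smallest: Te > Se > S > O.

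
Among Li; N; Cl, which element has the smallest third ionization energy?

Cl

The third ionization energy removes an electron from the +2 ion. For each element: Li²⁺ is already 1 electron into the core; N²⁺ still has 3 valence electrons; Cl²⁺ still has 5 valence electrons.
Pulling an electron out of a noble-gas core costs far more than removing a remaining valence electron, so Li sits at the high end of IE_3.
Valence configurations: N²⁺ [He]2s²2p¹, Cl²⁺ [Ne]3s²3p³.
Tabulated IE_3 (kJ/mol): Li 11815, N 4578, Cl 3822.
So the third ionization energies run Cl < N < Li.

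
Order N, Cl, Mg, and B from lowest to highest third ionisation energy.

B < Cl < N < Mg

Consider each +2 ion: N²⁺ still has 3 valence electrons; Cl²⁺ still has 5 valence electrons; Mg²⁺ is the bare [Ne] core; B²⁺ still has 1 valence electron.
Core electrons are held far more tightly than valence electrons, so Mg tops the IE_3 order.
Valence configurations: N²⁺ [He]2s²2p¹, Cl²⁺ [Ne]3s²3p³, B²⁺ [He]2s¹.
Tabulated IE_3 (kJ/mol): N 4578, Cl 3822, Mg 7733, B 3660.
So the third ionization energies run B < Cl < N < Mg.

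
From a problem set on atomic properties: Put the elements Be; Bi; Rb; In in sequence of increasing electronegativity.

Be is in period 2, group 2; Rb is in period 5, group 1; In is in period 5, group 13; Bi is in period 6, group 15.
Smaller atoms with higher effective nuclear charge are more electronegative.
Here both period and group differ, so the two effects have to be weighed against each other.
Be > Rb: relative to Rb, both the across-period and down-group shifts push Be's electronegativity up.
In > Be: period and group pull opposite ways; the across-period shift dominates (1.78 vs 1.57).
Bi > In: period and group pull opposite ways; the across-period shift dominates (2.02 vs 1.78).
Tabulated electronegativity (Pauling): Be 1.57, Rb 0.82, In 1.78, Bi 2.02.
So from lowest to highest: Rb < Be < In < Bi.

Rb < Be < In < Bi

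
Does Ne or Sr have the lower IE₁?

Sr

Ne is in period 2, group 18; Sr is in period 5, group 2.
Removing the outermost electron gets harder across a period and easier down a group.
Here both period and group differ, so the two effects have to be weighed against each other.
Ne > Sr: both effects reinforce here, so Ne is clearly the higher of the two.
For reference (kJ/mol): Ne 2081, Sr 550.
So Sr has the lower IE₁ (Sr < Ne).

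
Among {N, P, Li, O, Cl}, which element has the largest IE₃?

Li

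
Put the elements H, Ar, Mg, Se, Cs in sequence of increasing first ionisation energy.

Cs, Mg, Se, H, Ar

H is in period 1, group 1; Mg is in period 3, group 2; Ar is in period 3, group 18; Se is in period 4, group 16; Cs is in period 6, group 1.
Across a period the outer electron is held more tightly (higher IE₁); down a group it sits in a higher shell, more shielded, and comes off more easily.
Neither a single period nor a single group — weigh both effects.
Mg > Cs: relative to Cs, both the across-period and down-group shifts push Mg's first ionization energy up.
Se > Mg: period and group pull opposite ways; the across-period shift dominates (941 vs 738 kJ/mol).
H > Se: the two effects oppose for this pair; the down-group effect wins (1312 vs 941 kJ/mol).
Ar > H: period and group pull opposite ways; the across-period shift dominates (1521 vs 1312 kJ/mol).
Tabulated first ionization energy (kJ/mol): H 1312, Mg 738, Ar 1521, Se 941, Cs 376.
So from lowest to highest: Cs < Mg < Se < H < Ar.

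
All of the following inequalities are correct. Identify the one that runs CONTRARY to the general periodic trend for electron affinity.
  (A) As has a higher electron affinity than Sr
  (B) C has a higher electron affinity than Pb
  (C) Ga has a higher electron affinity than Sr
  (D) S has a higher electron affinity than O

(D)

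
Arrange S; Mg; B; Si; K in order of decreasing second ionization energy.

K > B > S > Si > Mg

Consider each +1 ion: S⁺ still has 5 valence electrons; Mg⁺ still has 1 valence electron; B⁺ still has 2 valence electrons; Si⁺ still has 3 valence electrons; K⁺ is the bare [Ar] core.
Pulling an electron out of a noble-gas core costs far more than removing a remaining valence electron, so K sits at the high end of IE_2.
Valence configurations: S⁺ [Ne]3s²3p³, Mg⁺ [Ne]3s¹, B⁺ [He]2s², Si⁺ [Ne]3s²3p¹.
Approximate IE_2 values (kJ/mol): S 2252, Mg 1451, B 2427, Si 1577, K 3052.
Overall IE_2 order: Mg < Si < S < B < K.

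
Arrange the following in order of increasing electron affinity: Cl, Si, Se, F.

F is in period 2, group 17; Si is in period 3, group 14; Cl is in period 3, group 17; Se is in period 4, group 16.
Atoms with high Z_eff and room in the valence shell (especially the halogens) have the most exothermic electron affinities.
Here both period and group differ, so the two effects have to be weighed against each other.
Se > Si: the two effects oppose for this pair; the across-period effect wins (195 vs 134 kJ/mol).
F > Se: relative to Se, both the across-period and down-group shifts push F's electron affinity up.
Cl > F: this pair runs against the simple trend — see the exception note.
Note the exception: Cl has a higher electron affinity than F, contrary to the simple trend — F's small 2p subshell makes the incoming electron feel strong e⁻–e⁻ repulsion, so Cl actually releases more energy on gaining an electron.
Approximate values (kJ/mol): F 328, Si 134, Cl 349, Se 195.
So from lowest to highest: Si < Se < F < Cl.

Si < Se < F < Cl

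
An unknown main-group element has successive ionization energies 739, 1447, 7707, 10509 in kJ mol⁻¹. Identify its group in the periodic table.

Look for the largest jump between consecutive ionization energies: IE3/IE2 ≈ 5.3, far larger than any earlier ratio.
That jump marks the point where a core electron is being removed. So the atom has 2 valence electrons.
A main-group element with 2 valence electrons is in group 2.

Group 2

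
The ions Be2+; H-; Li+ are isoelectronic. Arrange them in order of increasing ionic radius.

Be2+, Li+, H-

All of these have 2 electrons, so size is governed by nuclear charge alone: the more protons, the stronger the pull on the same electron cloud, and the smaller the ion.
Nuclear charges: Be2+ (Z=4), Li+ (Z=3), H- (Z=1).
Smallest to largest: Be2+ < Li+ < H-.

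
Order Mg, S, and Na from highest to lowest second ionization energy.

The second ionization energy removes an electron from the +1 ion. For each element: Mg⁺ still has 1 valence electron; S⁺ still has 5 valence electrons; Na⁺ is the bare [Ne] core.
Breaking into a closed-shell core is much more expensive than removing a leftover valence electron — Na has the largest IE_2 here.
Valence configurations: Mg⁺ [Ne]3s¹, S⁺ [Ne]3s²3p³.
Approximate IE_2 values (kJ/mol): Mg 1451, S 2252, Na 4562.
Hence IE_2: Mg < S < Na.

Na > S > Mg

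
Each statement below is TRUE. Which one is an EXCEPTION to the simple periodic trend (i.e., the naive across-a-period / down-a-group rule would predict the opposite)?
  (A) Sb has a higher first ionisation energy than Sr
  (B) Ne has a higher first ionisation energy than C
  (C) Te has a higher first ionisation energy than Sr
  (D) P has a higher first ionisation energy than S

The general trend: first ionisation energy increases across a period and decreases down a group.
(A) Sb (period 5, group 15) vs Sr (period 5, group 2): the stated order agrees with the simple trend.
(B) Ne (period 2, group 18) vs C (period 2, group 14): the stated order agrees with the simple trend.
(C) Te (period 5, group 16) vs Sr (period 5, group 2): the stated order agrees with the simple trend.
(D) P (period 3, group 15) vs S (period 3, group 16): the stated order contradicts the simple trend.
The exception is (D): S (3p⁴) ionizes more easily than half-filled P (3p³) because the paired 3p electron in S is pushed out by e⁻–e⁻ repulsion.

(D)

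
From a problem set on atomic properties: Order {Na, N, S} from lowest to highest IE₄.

After 3 electrons have been removed, what remains? Na³⁺ is already 2 electrons into the core; N³⁺ still has 2 valence electrons; S³⁺ still has 3 valence electrons.
Pulling an electron out of a noble-gas core costs far more than removing a remaining valence electron, so Na sits at the high end of IE_4.
Valence configurations: N³⁺ [He]2s², S³⁺ [Ne]3s²3p¹.
The numbers (kJ/mol): Na 9543, N 7475, S 4556.
Hence IE_4: S < N < Na.

S, N, Na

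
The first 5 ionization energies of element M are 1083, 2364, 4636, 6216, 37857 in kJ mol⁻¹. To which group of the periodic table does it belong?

Group 14

Look for the largest jump between consecutive ionization energies: IE5/IE4 ≈ 6.1, far larger than any earlier ratio.
That jump marks the point where a core electron is being removed. So the atom has 4 valence electrons.
A main-group element with 4 valence electrons is in group 14.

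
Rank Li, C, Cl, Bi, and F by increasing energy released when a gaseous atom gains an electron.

Li < Bi < C < F < Cl

Electron affinity generally becomes more exothermic across a period toward the halogens and less exothermic down a group.
Neither a single period nor a single group — weigh both effects.
Bi > Li: period and group pull opposite ways; the across-period shift dominates (91 vs 60 kJ/mol).
C > Bi: the two effects oppose for this pair; the down-group effect wins (122 vs 91 kJ/mol).
F > C: both are in period 2; the period trend gives F the larger value.
Cl > F: this pair runs against the simple trend — see the exception note.
Note the exception: Cl has a higher electron affinity than F, contrary to the simple trend — F's small 2p subshell makes the incoming electron feel strong e⁻–e⁻ repulsion, so Cl actually releases more energy on gaining an electron.
Tabulated electron affinity (kJ/mol): Li 60, C 122, F 328, Cl 349, Bi 91.
So from lowest to highest: Li < Bi < C < F < Cl.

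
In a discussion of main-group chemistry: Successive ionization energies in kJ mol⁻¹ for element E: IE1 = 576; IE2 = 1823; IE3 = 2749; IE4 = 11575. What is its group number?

Look for the largest jump between consecutive ionization energies: IE4/IE3 ≈ 4.2, far larger than any earlier ratio.
That jump marks the point where a core electron is being removed. So the atom has 3 valence electrons.
A main-group element with 3 valence electrons is in group 13.

Group 13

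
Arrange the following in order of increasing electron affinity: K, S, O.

O is in period 2, group 16; S is in period 3, group 16; K is in period 4, group 1.
Atoms with high Z_eff and room in the valence shell (especially the halogens) have the most exothermic electron affinities.
Here both period and group differ, so the two effects have to be weighed against each other.
O > K: relative to K, both the across-period and down-group shifts push O's electron affinity up.
S > O: this pair runs against the simple trend — see the exception note.
Note the exception: S has a higher electron affinity than O, contrary to the simple trend — the compact 2p subshell of O repels the added electron more than S's larger 3p does.
For reference (kJ/mol): O 141, S 200, K 48.
So from lowest to highest: K < O < S.

K < O < S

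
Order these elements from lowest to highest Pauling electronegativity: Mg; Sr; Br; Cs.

Mg is in period 3, group 2; Br is in period 4, group 17; Sr is in period 5, group 2; Cs is in period 6, group 1.
Smaller atoms with higher effective nuclear charge are more electronegative.
Here both period and group differ, so the two effects have to be weighed against each other.
Sr > Cs: both effects reinforce here, so Sr is clearly the higher of the two.
Mg > Sr: they share group 2; the group trend gives Mg the larger value.
Br > Mg: period and group pull opposite ways; the across-period shift dominates (2.96 vs 1.31).
Approximate values (Pauling): Mg 1.31, Br 2.96, Sr 0.95, Cs 0.79.
So from lowest to highest: Cs < Sr < Mg < Br.

Cs, Sr, Mg, Br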